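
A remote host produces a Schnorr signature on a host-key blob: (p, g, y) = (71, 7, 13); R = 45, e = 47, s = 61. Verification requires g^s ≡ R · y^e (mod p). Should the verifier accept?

reject

g^s mod p:
Squares mod 71: 7^1≡7, 7^2≡49, 7^4≡58, 7^8≡27, 7^16≡19, 7^32≡6
61 = 32 + 16 + 8 + 4 + 1, so 7^61 ≡ 6·19·27·58·7 ≡ 68 (mod 71)
R · y^e mod p:
Squares mod 71: 13^1≡13, 13^2≡27, 13^4≡19, 13^8≡6, 13^16≡36, 13^32≡18
47 = 32 + 8 + 4 + 2 + 1, so 13^47 ≡ 18·6·19·27·13 ≡ 28 (mod 71)
45·28 = 1260 ≡ 53 (mod 71)
68 ≠ 53; the check fails.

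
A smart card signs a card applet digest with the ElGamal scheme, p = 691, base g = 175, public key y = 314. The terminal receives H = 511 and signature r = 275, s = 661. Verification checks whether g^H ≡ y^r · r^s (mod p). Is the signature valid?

invalid

Left side g^H mod p:
Squares mod 691: 175^1≡175, 175^2≡221, 175^4≡471, 175^8≡30, 175^16≡209, 175^32≡148, 175^64≡483, 175^128≡422, 175^256≡497
511 = 256 + 128 + 64 + 32 + 16 + 8 + 4 + 2 + 1, so 175^511 ≡ 497·422·483·148·209·30·471·221·175 ≡ 527 (mod 691)
Right side y^r · r^s mod p:
Squares mod 691: 314^1≡314, 314^2≡474, 314^4≡101, 314^8≡527, 314^16≡638, 314^32≡45, 314^64≡643, 314^128≡231, 314^256≡154
275 = 256 + 16 + 2 + 1, so 314^275 ≡ 154·638·474·314 ≡ 680 (mod 691)
Squares mod 691: 275^1≡275, 275^2≡306, 275^4≡351, 275^8≡203, 275^16≡440, 275^32≡120, 275^64≡580, 275^128≡574, 275^256≡560, 275^512≡577
661 = 512 + 128 + 16 + 4 + 1, so 275^661 ≡ 577·574·440·351·275 ≡ 183 (mod 691)
680·183 = 124440 ≡ 60 (mod 691)
527 ≠ 60, so verification fails.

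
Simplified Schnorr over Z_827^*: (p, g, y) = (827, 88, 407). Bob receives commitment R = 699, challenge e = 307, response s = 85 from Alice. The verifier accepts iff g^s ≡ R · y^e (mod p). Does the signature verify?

does not verify

g^s mod p:
88^2 = 7744 ≡ 301
88^4 ≡ 301^2 = 90601 ≡ 458
88^8 ≡ 458^2 = 209764 ≡ 533
88^16 ≡ 533^2 = 284089 ≡ 428
88^32 ≡ 428^2 = 183184 ≡ 417
88^64 ≡ 417^2 = 173889 ≡ 219
85 = 64 + 16 + 4 + 1, so 88^85 ≡ 219·428·458·88 ≡ 486 (mod 827)
R · y^e mod p:
407^2 = 165649 ≡ 249
407^4 ≡ 249^2 = 62001 ≡ 803
407^8 ≡ 803^2 = 644809 ≡ 576
407^16 ≡ 576^2 = 331776 ≡ 149
407^32 ≡ 149^2 = 22201 ≡ 699
407^64 ≡ 699^2 = 488601 ≡ 671
407^128 ≡ 671^2 = 450241 ≡ 353
407^256 ≡ 353^2 = 124609 ≡ 559
307 = 256 + 32 + 16 + 2 + 1, so 407^307 ≡ 559·699·149·249·407 ≡ 592 (mod 827)
699·592 = 413808 ≡ 308 (mod 827)
486 ≠ 308; the check fails.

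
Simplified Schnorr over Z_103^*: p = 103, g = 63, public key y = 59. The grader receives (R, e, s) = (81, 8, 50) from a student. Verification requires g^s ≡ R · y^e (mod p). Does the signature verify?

g^s mod p:
63^2 = 3969 ≡ 55
63^4 ≡ 55^2 = 3025 ≡ 38
63^8 ≡ 38^2 = 1444 ≡ 2
63^16 ≡ 2^2 = 4
63^32 ≡ 4^2 = 16
50 = 32 + 16 + 2, so 63^50 ≡ 16·4·55 ≡ 18 (mod 103)
R · y^e mod p:
59^2 = 3481 ≡ 82
59^4 ≡ 82^2 = 6724 ≡ 29
59^8 ≡ 29^2 = 841 ≡ 17
81·17 = 1377 ≡ 38 (mod 103)
18 ≠ 38; the check fails.

does not verify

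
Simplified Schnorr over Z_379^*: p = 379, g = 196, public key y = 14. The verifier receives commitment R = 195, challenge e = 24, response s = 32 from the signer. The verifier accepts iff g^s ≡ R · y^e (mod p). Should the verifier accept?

reject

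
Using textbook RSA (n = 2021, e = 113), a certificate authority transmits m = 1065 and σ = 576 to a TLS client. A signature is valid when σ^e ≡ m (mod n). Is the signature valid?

invalid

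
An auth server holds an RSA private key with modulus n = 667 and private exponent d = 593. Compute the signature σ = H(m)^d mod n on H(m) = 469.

225

(H(m))^2 ≡ 469^2 = 219961 ≡ 518
(H(m))^4 ≡ 518^2 = 268324 ≡ 190
(H(m))^8 ≡ 190^2 = 36100 ≡ 82
(H(m))^16 ≡ 82^2 = 6724 ≡ 54
(H(m))^32 ≡ 54^2 = 2916 ≡ 248
(H(m))^64 ≡ 248^2 = 61504 ≡ 140
(H(m))^128 ≡ 140^2 = 19600 ≡ 257
(H(m))^256 ≡ 257^2 = 66049 ≡ 16
(H(m))^512 ≡ 16^2 = 256
593 = 512 + 64 + 16 + 1, so (H(m))^593 ≡ 256·140·54·469 ≡ 225 (mod 667)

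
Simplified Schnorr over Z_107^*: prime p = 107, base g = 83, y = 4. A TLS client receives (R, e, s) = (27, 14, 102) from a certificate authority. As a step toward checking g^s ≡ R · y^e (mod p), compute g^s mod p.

69

83^2 = 6889 ≡ 41
83^4 ≡ 41^2 = 1681 ≡ 76
83^8 ≡ 76^2 = 5776 ≡ 105
83^16 ≡ 105^2 = 11025 ≡ 4
83^32 ≡ 4^2 = 16
83^64 ≡ 16^2 = 256 ≡ 42
102 = 64 + 32 + 4 + 2, so 83^102 ≡ 42·16·76·41 ≡ 69 (mod 107)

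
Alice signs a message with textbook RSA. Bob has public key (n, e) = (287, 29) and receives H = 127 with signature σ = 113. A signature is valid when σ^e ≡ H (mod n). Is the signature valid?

σ^2 ≡ 113^2 = 12769 ≡ 141
σ^4 ≡ 141^2 = 19881 ≡ 78
σ^8 ≡ 78^2 = 6084 ≡ 57
σ^16 ≡ 57^2 = 3249 ≡ 92
29 = 16 + 8 + 4 + 1, so σ^29 ≡ 92·57·78·113 ≡ 127 (mod 287)
127 = H, so the signature checks out.

valid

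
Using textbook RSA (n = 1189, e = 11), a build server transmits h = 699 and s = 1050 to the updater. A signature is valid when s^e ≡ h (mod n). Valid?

no

s^2 ≡ 1050^2 = 1102500 ≡ 297
s^4 ≡ 297^2 = 88209 ≡ 223
s^8 ≡ 223^2 = 49729 ≡ 980
11 = 8 + 2 + 1, so s^11 ≡ 980·297·1050 ≡ 763 (mod 1189)
763 ≠ 699, so verification fails.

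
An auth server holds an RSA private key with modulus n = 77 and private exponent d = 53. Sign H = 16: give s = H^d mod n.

Squares mod 77: H^1≡16, H^2≡25, H^4≡9, H^8≡4, H^16≡16, H^32≡25
53 = 32 + 16 + 4 + 1, so H^53 ≡ 25·16·9·16 ≡ 4 (mod 77)

4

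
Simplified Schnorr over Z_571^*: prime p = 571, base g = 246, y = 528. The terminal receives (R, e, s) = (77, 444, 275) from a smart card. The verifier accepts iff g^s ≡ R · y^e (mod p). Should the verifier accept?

g^s mod p:
246^2 = 60516 ≡ 561
246^4 ≡ 561^2 = 314721 ≡ 100
246^8 ≡ 100^2 = 10000 ≡ 293
246^16 ≡ 293^2 = 85849 ≡ 199
246^32 ≡ 199^2 = 39601 ≡ 202
246^64 ≡ 202^2 = 40804 ≡ 263
246^128 ≡ 263^2 = 69169 ≡ 78
246^256 ≡ 78^2 = 6084 ≡ 374
275 = 256 + 16 + 2 + 1, so 246^275 ≡ 374·199·561·246 ≡ 335 (mod 571)
R · y^e mod p:
528^2 = 278784 ≡ 136
528^4 ≡ 136^2 = 18496 ≡ 224
528^8 ≡ 224^2 = 50176 ≡ 499
528^16 ≡ 499^2 = 249001 ≡ 45
528^32 ≡ 45^2 = 2025 ≡ 312
528^64 ≡ 312^2 = 97344 ≡ 274
528^128 ≡ 274^2 = 75076 ≡ 275
528^256 ≡ 275^2 = 75625 ≡ 253
444 = 256 + 128 + 32 + 16 + 8 + 4, so 528^444 ≡ 253·275·312·45·499·224 ≡ 123 (mod 571)
77·123 = 9471 ≡ 335 (mod 571)
335 ≡ 335 (mod 571); signature holds.

accept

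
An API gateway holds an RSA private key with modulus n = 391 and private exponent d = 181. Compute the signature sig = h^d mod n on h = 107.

h^2 ≡ 107^2 = 11449 ≡ 110
h^4 ≡ 110^2 = 12100 ≡ 370
h^8 ≡ 370^2 = 136900 ≡ 50
h^16 ≡ 50^2 = 2500 ≡ 154
h^32 ≡ 154^2 = 23716 ≡ 256
h^64 ≡ 256^2 = 65536 ≡ 239
h^128 ≡ 239^2 = 57121 ≡ 35
181 = 128 + 32 + 16 + 4 + 1, so h^181 ≡ 35·256·154·370·107 ≡ 99 (mod 391)

99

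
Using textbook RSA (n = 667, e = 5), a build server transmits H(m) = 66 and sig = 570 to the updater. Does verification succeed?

fails

sig^2 ≡ 570^2 = 324900 ≡ 71
sig^4 ≡ 71^2 = 5041 ≡ 372
5 = 4 + 1, so sig^5 ≡ 372·570 ≡ 601 (mod 667)
The recovered value 601 does not match the digest 66.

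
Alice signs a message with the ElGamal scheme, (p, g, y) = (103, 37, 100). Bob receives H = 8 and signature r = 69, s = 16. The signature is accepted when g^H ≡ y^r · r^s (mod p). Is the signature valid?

Left side g^H mod p:
Squares mod 103: 37^1≡37, 37^2≡30, 37^4≡76, 37^8≡8
37^8 ≡ 8 (mod 103)
Right side y^r · r^s mod p:
Squares mod 103: 100^1≡100, 100^2≡9, 100^4≡81, 100^8≡72, 100^16≡34, 100^32≡23, 100^64≡14
69 = 64 + 4 + 1, so 100^69 ≡ 14·81·100 ≡ 100 (mod 103)
Squares mod 103: 69^1≡69, 69^2≡23, 69^4≡14, 69^8≡93, 69^16≡100
69^16 ≡ 100 (mod 103)
100·100 = 10000 ≡ 9 (mod 103)
8 ≠ 9, so verification fails.

invalid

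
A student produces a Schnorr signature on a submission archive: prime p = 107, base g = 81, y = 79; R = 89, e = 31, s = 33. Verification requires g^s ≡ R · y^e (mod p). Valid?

g^s mod p:
81^2 = 6561 ≡ 34
81^4 ≡ 34^2 = 1156 ≡ 86
81^8 ≡ 86^2 = 7396 ≡ 13
81^16 ≡ 13^2 = 169 ≡ 62
81^32 ≡ 62^2 = 3844 ≡ 99
33 = 32 + 1, so 81^33 ≡ 99·81 ≡ 101 (mod 107)
R · y^e mod p:
79^2 = 6241 ≡ 35
79^4 ≡ 35^2 = 1225 ≡ 48
79^8 ≡ 48^2 = 2304 ≡ 57
79^16 ≡ 57^2 = 3249 ≡ 39
31 = 16 + 8 + 4 + 2 + 1, so 79^31 ≡ 39·57·48·35·79 ≡ 3 (mod 107)
89·3 = 267 ≡ 53 (mod 107)
101 ≠ 53; the check fails.

no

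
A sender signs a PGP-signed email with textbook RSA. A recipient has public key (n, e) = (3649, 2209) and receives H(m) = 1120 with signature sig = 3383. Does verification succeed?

sig^2 ≡ 3383^2 = 11444689 ≡ 1425
sig^4 ≡ 1425^2 = 2030625 ≡ 1781
sig^8 ≡ 1781^2 = 3171961 ≡ 980
sig^16 ≡ 980^2 = 960400 ≡ 713
sig^32 ≡ 713^2 = 508369 ≡ 1158
sig^64 ≡ 1158^2 = 1340964 ≡ 1781
sig^128 ≡ 1781^2 = 3171961 ≡ 980
sig^256 ≡ 980^2 = 960400 ≡ 713
sig^512 ≡ 713^2 = 508369 ≡ 1158
sig^1024 ≡ 1158^2 = 1340964 ≡ 1781
sig^2048 ≡ 1781^2 = 3171961 ≡ 980
2209 = 2048 + 128 + 32 + 1, so sig^2209 ≡ 980·980·1158·3383 ≡ 2048 (mod 3649)
sig^2209 mod 3649 = 2048, but H(m) = 1120.

fails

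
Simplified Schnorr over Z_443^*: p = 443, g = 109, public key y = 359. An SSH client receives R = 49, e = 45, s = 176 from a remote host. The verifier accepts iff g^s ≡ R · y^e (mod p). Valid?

g^s mod p:
109^2 = 11881 ≡ 363
109^4 ≡ 363^2 = 131769 ≡ 198
109^8 ≡ 198^2 = 39204 ≡ 220
109^16 ≡ 220^2 = 48400 ≡ 113
109^32 ≡ 113^2 = 12769 ≡ 365
109^64 ≡ 365^2 = 133225 ≡ 325
109^128 ≡ 325^2 = 105625 ≡ 191
176 = 128 + 32 + 16, so 109^176 ≡ 191·365·113 ≡ 369 (mod 443)
R · y^e mod p:
359^2 = 128881 ≡ 411
359^4 ≡ 411^2 = 168921 ≡ 138
359^8 ≡ 138^2 = 19044 ≡ 438
359^16 ≡ 438^2 = 191844 ≡ 25
359^32 ≡ 25^2 = 625 ≡ 182
45 = 32 + 8 + 4 + 1, so 359^45 ≡ 182·438·138·359 ≡ 4 (mod 443)
49·4 = 196 ≡ 196 (mod 443)
369 ≠ 196; the check fails.

no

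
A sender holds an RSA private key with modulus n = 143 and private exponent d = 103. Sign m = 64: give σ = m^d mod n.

m^103 mod 143 = 25

25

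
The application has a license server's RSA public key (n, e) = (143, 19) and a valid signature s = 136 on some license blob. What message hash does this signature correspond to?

s^2 ≡ 136^2 = 18496 ≡ 49
s^4 ≡ 49^2 = 2401 ≡ 113
s^8 ≡ 113^2 = 12769 ≡ 42
s^16 ≡ 42^2 = 1764 ≡ 48
19 = 16 + 2 + 1, so s^19 ≡ 48·49·136 ≡ 124 (mod 143)

124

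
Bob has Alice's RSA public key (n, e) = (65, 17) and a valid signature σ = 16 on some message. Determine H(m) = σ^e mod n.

σ^2 ≡ 16^2 = 256 ≡ 61
σ^4 ≡ 61^2 = 3721 ≡ 16
σ^8 ≡ 16^2 = 256 ≡ 61
σ^16 ≡ 61^2 = 3721 ≡ 16
17 = 16 + 1, so σ^17 ≡ 16·16 ≡ 61 (mod 65)

61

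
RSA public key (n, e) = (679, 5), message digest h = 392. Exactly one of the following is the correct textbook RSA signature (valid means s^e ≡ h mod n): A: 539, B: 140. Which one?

A

Candidate A: 539^2 = 290521 ≡ 588; 539^4 ≡ 588^2 = 345744 ≡ 133; 5 = 4 + 1, so 539^5 ≡ 133·539 ≡ 392 (mod 679)
  → matches h = 392
Candidate B: 140^2 = 19600 ≡ 588; 140^4 ≡ 588^2 = 345744 ≡ 133; 5 = 4 + 1, so 140^5 ≡ 133·140 ≡ 287 (mod 679)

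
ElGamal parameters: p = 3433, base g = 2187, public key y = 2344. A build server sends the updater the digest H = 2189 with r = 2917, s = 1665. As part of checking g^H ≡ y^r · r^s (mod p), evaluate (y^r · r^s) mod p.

1632

2344^2 = 5494336 ≡ 1536
2344^4 ≡ 1536^2 = 2359296 ≡ 825
2344^8 ≡ 825^2 = 680625 ≡ 891
2344^16 ≡ 891^2 = 793881 ≡ 858
2344^32 ≡ 858^2 = 736164 ≡ 1502
2344^64 ≡ 1502^2 = 2256004 ≡ 523
2344^128 ≡ 523^2 = 273529 ≡ 2322
2344^256 ≡ 2322^2 = 5391684 ≡ 1874
2344^512 ≡ 1874^2 = 3511876 ≡ 3350
2344^1024 ≡ 3350^2 = 11222500 ≡ 23
2344^2048 ≡ 23^2 = 529
2917 = 2048 + 512 + 256 + 64 + 32 + 4 + 1, so 2344^2917 ≡ 529·3350·1874·523·1502·825·2344 ≡ 3390 (mod 3433)
2917^2 = 8508889 ≡ 1915
2917^4 ≡ 1915^2 = 3667225 ≡ 781
2917^8 ≡ 781^2 = 609961 ≡ 2320
2917^16 ≡ 2320^2 = 5382400 ≡ 2889
2917^32 ≡ 2889^2 = 8346321 ≡ 698
2917^64 ≡ 698^2 = 487204 ≡ 3151
2917^128 ≡ 3151^2 = 9928801 ≡ 565
2917^256 ≡ 565^2 = 319225 ≡ 3389
2917^512 ≡ 3389^2 = 11485321 ≡ 1936
2917^1024 ≡ 1936^2 = 3748096 ≡ 2693
1665 = 1024 + 512 + 128 + 1, so 2917^1665 ≡ 2693·1936·565·2917 ≡ 2437 (mod 3433)
y^r · r^s ≡ 3390·2437 = 8261430 ≡ 1632 (mod 3433)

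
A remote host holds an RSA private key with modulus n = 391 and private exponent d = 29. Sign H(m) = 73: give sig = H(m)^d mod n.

(H(m))^2 ≡ 73^2 = 5329 ≡ 246
(H(m))^4 ≡ 246^2 = 60516 ≡ 302
(H(m))^8 ≡ 302^2 = 91204 ≡ 101
(H(m))^16 ≡ 101^2 = 10201 ≡ 35
29 = 16 + 8 + 4 + 1, so (H(m))^29 ≡ 35·101·302·73 ≡ 54 (mod 391)

54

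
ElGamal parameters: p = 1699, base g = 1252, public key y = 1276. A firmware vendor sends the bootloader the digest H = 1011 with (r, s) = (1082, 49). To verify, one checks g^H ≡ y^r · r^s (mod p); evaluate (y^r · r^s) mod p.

Squares mod 1699: 1276^1≡1276, 1276^2≡534, 1276^4≡1423, 1276^8≡1420, 1276^16≡1386, 1276^32≡1126, 1276^64≡422, 1276^128≡1388, 1276^256≡1577, 1276^512≡1292, 1276^1024≡846
1082 = 1024 + 32 + 16 + 8 + 2, so 1276^1082 ≡ 846·1126·1386·1420·534 ≡ 452 (mod 1699)
Squares mod 1699: 1082^1≡1082, 1082^2≡113, 1082^4≡876, 1082^8≡1127, 1082^16≡976, 1082^32≡1136
49 = 32 + 16 + 1, so 1082^49 ≡ 1136·976·1082 ≡ 345 (mod 1699)
y^r · r^s ≡ 452·345 = 155940 ≡ 1331 (mod 1699)

1331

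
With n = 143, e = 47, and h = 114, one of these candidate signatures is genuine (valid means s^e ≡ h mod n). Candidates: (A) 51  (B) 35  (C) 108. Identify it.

C

Candidate A: Squares mod 143: 51^1≡51, 51^2≡27, 51^4≡14, 51^8≡53, 51^16≡92, 51^32≡27; 47 = 32 + 8 + 4 + 2 + 1, so 51^47 ≡ 27·53·14·27·51 ≡ 116 (mod 143)
Candidate B: Squares mod 143: 35^1≡35, 35^2≡81, 35^4≡126, 35^8≡3, 35^16≡9, 35^32≡81; 47 = 32 + 8 + 4 + 2 + 1, so 35^47 ≡ 81·3·126·81·35 ≡ 29 (mod 143)
Candidate C: Squares mod 143: 108^1≡108, 108^2≡81, 108^4≡126, 108^8≡3, 108^16≡9, 108^32≡81; 47 = 32 + 8 + 4 + 2 + 1, so 108^47 ≡ 81·3·126·81·108 ≡ 114 (mod 143)
  → matches h = 114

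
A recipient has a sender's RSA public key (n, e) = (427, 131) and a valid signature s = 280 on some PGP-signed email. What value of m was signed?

s^2 ≡ 280^2 = 78400 ≡ 259
s^4 ≡ 259^2 = 67081 ≡ 42
s^8 ≡ 42^2 = 1764 ≡ 56
s^16 ≡ 56^2 = 3136 ≡ 147
s^32 ≡ 147^2 = 21609 ≡ 259
s^64 ≡ 259^2 = 67081 ≡ 42
s^128 ≡ 42^2 = 1764 ≡ 56
131 = 128 + 2 + 1, so s^131 ≡ 56·259·280 ≡ 350 (mod 427)

350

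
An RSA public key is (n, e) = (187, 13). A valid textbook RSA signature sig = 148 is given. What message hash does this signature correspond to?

48

sig^13 mod 187 = 48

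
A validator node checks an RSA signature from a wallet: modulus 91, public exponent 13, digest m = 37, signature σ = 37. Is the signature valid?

σ^2 ≡ 37^2 = 1369 ≡ 4
σ^4 ≡ 4^2 = 16
σ^8 ≡ 16^2 = 256 ≡ 74
13 = 8 + 4 + 1, so σ^13 ≡ 74·16·37 ≡ 37 (mod 91)
Since 37 equals the digest 37, verification succeeds.

valid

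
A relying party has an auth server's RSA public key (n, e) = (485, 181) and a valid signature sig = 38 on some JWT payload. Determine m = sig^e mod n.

sig^2 ≡ 38^2 = 1444 ≡ 474
sig^4 ≡ 474^2 = 224676 ≡ 121
sig^8 ≡ 121^2 = 14641 ≡ 91
sig^16 ≡ 91^2 = 8281 ≡ 36
sig^32 ≡ 36^2 = 1296 ≡ 326
sig^64 ≡ 326^2 = 106276 ≡ 61
sig^128 ≡ 61^2 = 3721 ≡ 326
181 = 128 + 32 + 16 + 4 + 1, so sig^181 ≡ 326·326·36·121·38 ≡ 478 (mod 485)

478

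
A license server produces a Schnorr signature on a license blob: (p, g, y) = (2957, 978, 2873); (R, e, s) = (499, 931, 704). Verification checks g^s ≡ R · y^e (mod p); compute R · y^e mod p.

2948

Squares mod 2957: 2873^1≡2873, 2873^2≡1142, 2873^4≡127, 2873^8≡1344, 2873^16≡2566, 2873^32≡2074, 2873^64≡1998, 2873^128≡54, 2873^256≡2916, 2873^512≡1681
931 = 512 + 256 + 128 + 32 + 2 + 1, so 2873^931 ≡ 1681·2916·54·2074·1142·2873 ≡ 1517 (mod 2957)
R · y^e ≡ 499·1517 = 756983 ≡ 2948 (mod 2957)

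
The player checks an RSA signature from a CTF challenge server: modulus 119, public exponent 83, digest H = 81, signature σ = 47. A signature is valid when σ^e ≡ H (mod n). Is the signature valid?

invalid

σ^2 ≡ 47^2 = 2209 ≡ 67
σ^4 ≡ 67^2 = 4489 ≡ 86
σ^8 ≡ 86^2 = 7396 ≡ 18
σ^16 ≡ 18^2 = 324 ≡ 86
σ^32 ≡ 86^2 = 7396 ≡ 18
σ^64 ≡ 18^2 = 324 ≡ 86
83 = 64 + 16 + 2 + 1, so σ^83 ≡ 86·86·67·47 ≡ 38 (mod 119)
38 ≠ 81, so verification fails.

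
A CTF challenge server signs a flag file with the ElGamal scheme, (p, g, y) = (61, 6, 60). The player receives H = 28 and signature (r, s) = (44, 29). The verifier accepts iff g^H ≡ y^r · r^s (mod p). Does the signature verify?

does not verify

Left side g^H mod p:
Squares mod 61: 6^1≡6, 6^2≡36, 6^4≡15, 6^8≡42, 6^16≡56
28 = 16 + 8 + 4, so 6^28 ≡ 56·42·15 ≡ 22 (mod 61)
Right side y^r · r^s mod p:
Squares mod 61: 60^1≡60, 60^2≡1, 60^4≡1, 60^8≡1, 60^16≡1, 60^32≡1
44 = 32 + 8 + 4, so 60^44 ≡ 1·1·1 ≡ 1 (mod 61)
Squares mod 61: 44^1≡44, 44^2≡45, 44^4≡12, 44^8≡22, 44^16≡57
29 = 16 + 8 + 4 + 1, so 44^29 ≡ 57·22·12·44 ≡ 18 (mod 61)
1·18 = 18 ≡ 18 (mod 61)
22 ≠ 18, so verification fails.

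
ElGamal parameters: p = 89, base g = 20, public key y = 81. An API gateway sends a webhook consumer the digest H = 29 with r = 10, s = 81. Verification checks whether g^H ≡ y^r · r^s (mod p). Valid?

Left side g^H mod p:
Squares mod 89: 20^1≡20, 20^2≡44, 20^4≡67, 20^8≡39, 20^16≡8
29 = 16 + 8 + 4 + 1, so 20^29 ≡ 8·39·67·20 ≡ 47 (mod 89)
Right side y^r · r^s mod p:
Squares mod 89: 81^1≡81, 81^2≡64, 81^4≡2, 81^8≡4
10 = 8 + 2, so 81^10 ≡ 4·64 ≡ 78 (mod 89)
Squares mod 89: 10^1≡10, 10^2≡11, 10^4≡32, 10^8≡45, 10^16≡67, 10^32≡39, 10^64≡8
81 = 64 + 16 + 1, so 10^81 ≡ 8·67·10 ≡ 20 (mod 89)
78·20 = 1560 ≡ 47 (mod 89)
47 ≡ 47 (mod 89), so the signature is genuine.

yes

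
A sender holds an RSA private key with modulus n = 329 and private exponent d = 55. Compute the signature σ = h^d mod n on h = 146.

Squares mod 329: h^1≡146, h^2≡260, h^4≡155, h^8≡8, h^16≡64, h^32≡148
55 = 32 + 16 + 4 + 2 + 1, so h^55 ≡ 148·64·155·260·146 ≡ 181 (mod 329)

181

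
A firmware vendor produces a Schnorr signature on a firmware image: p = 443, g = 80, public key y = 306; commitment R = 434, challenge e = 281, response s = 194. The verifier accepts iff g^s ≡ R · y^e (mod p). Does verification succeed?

fails

g^s mod p:
Squares mod 443: 80^1≡80, 80^2≡198, 80^4≡220, 80^8≡113, 80^16≡365, 80^32≡325, 80^64≡191, 80^128≡155
194 = 128 + 64 + 2, so 80^194 ≡ 155·191·198 ≡ 14 (mod 443)
R · y^e mod p:
Squares mod 443: 306^1≡306, 306^2≡163, 306^4≡432, 306^8≡121, 306^16≡22, 306^32≡41, 306^64≡352, 306^128≡307, 306^256≡333
281 = 256 + 16 + 8 + 1, so 306^281 ≡ 333·22·121·306 ≡ 32 (mod 443)
434·32 = 13888 ≡ 155 (mod 443)
14 ≠ 155; the check fails.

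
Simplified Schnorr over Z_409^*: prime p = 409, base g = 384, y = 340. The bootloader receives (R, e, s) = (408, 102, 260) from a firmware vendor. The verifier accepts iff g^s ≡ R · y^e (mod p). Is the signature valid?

g^s mod p:
384^260 mod 409 = 341
R · y^e mod p:
340^102 mod 409 = 1
408·1 = 408 ≡ 408 (mod 409)
341 ≠ 408; the check fails.

invalid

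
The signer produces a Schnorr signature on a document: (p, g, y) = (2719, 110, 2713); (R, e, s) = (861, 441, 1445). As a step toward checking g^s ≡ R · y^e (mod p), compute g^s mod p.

1085

110^2 = 12100 ≡ 1224
110^4 ≡ 1224^2 = 1498176 ≡ 7
110^8 ≡ 7^2 = 49
110^16 ≡ 49^2 = 2401
110^32 ≡ 2401^2 = 5764801 ≡ 521
110^64 ≡ 521^2 = 271441 ≡ 2260
110^128 ≡ 2260^2 = 5107600 ≡ 1318
110^256 ≡ 1318^2 = 1737124 ≡ 2402
110^512 ≡ 2402^2 = 5769604 ≡ 2605
110^1024 ≡ 2605^2 = 6786025 ≡ 2120
1445 = 1024 + 256 + 128 + 32 + 4 + 1, so 110^1445 ≡ 2120·2402·1318·521·7·110 ≡ 1085 (mod 2719)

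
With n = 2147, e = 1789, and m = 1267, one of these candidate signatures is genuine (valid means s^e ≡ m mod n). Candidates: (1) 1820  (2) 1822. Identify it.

Candidate 1: Squares mod 2147: 1820^1≡1820, 1820^2≡1726, 1820^4≡1187, 1820^8≡537, 1820^16≡671, 1820^32≡1518, 1820^64≡593, 1820^128≡1688, 1820^256≡275, 1820^512≡480, 1820^1024≡671; 1789 = 1024 + 512 + 128 + 64 + 32 + 16 + 8 + 4 + 1, so 1820^1789 ≡ 671·480·1688·593·1518·671·537·1187·1820 ≡ 1267 (mod 2147)
  → matches m = 1267
Candidate 2: Squares mod 2147: 1822^1≡1822, 1822^2≡422, 1822^4≡2030, 1822^8≡807, 1822^16≡708, 1822^32≡1013, 1822^64≡2050, 1822^128≡821, 1822^256≡2030, 1822^512≡807, 1822^1024≡708; 1789 = 1024 + 512 + 128 + 64 + 32 + 16 + 8 + 4 + 1, so 1822^1789 ≡ 708·807·821·2050·1013·708·807·2030·1822 ≡ 1183 (mod 2147)

1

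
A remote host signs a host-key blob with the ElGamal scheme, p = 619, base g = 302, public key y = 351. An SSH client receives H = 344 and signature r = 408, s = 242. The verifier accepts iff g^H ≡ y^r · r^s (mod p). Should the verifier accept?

Left side g^H mod p:
302^2 = 91204 ≡ 211
302^4 ≡ 211^2 = 44521 ≡ 572
302^8 ≡ 572^2 = 327184 ≡ 352
302^16 ≡ 352^2 = 123904 ≡ 104
302^32 ≡ 104^2 = 10816 ≡ 293
302^64 ≡ 293^2 = 85849 ≡ 427
302^128 ≡ 427^2 = 182329 ≡ 343
302^256 ≡ 343^2 = 117649 ≡ 39
344 = 256 + 64 + 16 + 8, so 302^344 ≡ 39·427·104·352 ≡ 351 (mod 619)
Right side y^r · r^s mod p:
351^2 = 123201 ≡ 20
351^4 ≡ 20^2 = 400
351^8 ≡ 400^2 = 160000 ≡ 298
351^16 ≡ 298^2 = 88804 ≡ 287
351^32 ≡ 287^2 = 82369 ≡ 42
351^64 ≡ 42^2 = 1764 ≡ 526
351^128 ≡ 526^2 = 276676 ≡ 602
351^256 ≡ 602^2 = 362404 ≡ 289
408 = 256 + 128 + 16 + 8, so 351^408 ≡ 289·602·287·298 ≡ 342 (mod 619)
408^2 = 166464 ≡ 572
408^4 ≡ 572^2 = 327184 ≡ 352
408^8 ≡ 352^2 = 123904 ≡ 104
408^16 ≡ 104^2 = 10816 ≡ 293
408^32 ≡ 293^2 = 85849 ≡ 427
408^64 ≡ 427^2 = 182329 ≡ 343
408^128 ≡ 343^2 = 117649 ≡ 39
242 = 128 + 64 + 32 + 16 + 2, so 408^242 ≡ 39·343·427·293·572 ≡ 506 (mod 619)
342·506 = 173052 ≡ 351 (mod 619)
351 ≡ 351 (mod 619), so the signature is genuine.

accept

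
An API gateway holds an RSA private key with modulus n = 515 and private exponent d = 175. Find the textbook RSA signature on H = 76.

126

H^2 ≡ 76^2 = 5776 ≡ 111
H^4 ≡ 111^2 = 12321 ≡ 476
H^8 ≡ 476^2 = 226576 ≡ 491
H^16 ≡ 491^2 = 241081 ≡ 61
H^32 ≡ 61^2 = 3721 ≡ 116
H^64 ≡ 116^2 = 13456 ≡ 66
H^128 ≡ 66^2 = 4356 ≡ 236
175 = 128 + 32 + 8 + 4 + 2 + 1, so H^175 ≡ 236·116·491·476·111·76 ≡ 126 (mod 515)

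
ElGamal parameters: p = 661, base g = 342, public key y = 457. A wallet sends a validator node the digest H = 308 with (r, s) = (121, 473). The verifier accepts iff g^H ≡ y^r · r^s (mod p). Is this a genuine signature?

Left side g^H mod p:
Squares mod 661: 342^1≡342, 342^2≡628, 342^4≡428, 342^8≡87, 342^16≡298, 342^32≡230, 342^64≡20, 342^128≡400, 342^256≡38
308 = 256 + 32 + 16 + 4, so 342^308 ≡ 38·230·298·428 ≡ 364 (mod 661)
Right side y^r · r^s mod p:
Squares mod 661: 457^1≡457, 457^2≡634, 457^4≡68, 457^8≡658, 457^16≡9, 457^32≡81, 457^64≡612
121 = 64 + 32 + 16 + 8 + 1, so 457^121 ≡ 612·81·9·658·457 ≡ 1 (mod 661)
Squares mod 661: 121^1≡121, 121^2≡99, 121^4≡547, 121^8≡437, 121^16≡601, 121^32≡295, 121^64≡434, 121^128≡632, 121^256≡180
473 = 256 + 128 + 64 + 16 + 8 + 1, so 121^473 ≡ 180·632·434·601·437·121 ≡ 364 (mod 661)
1·364 = 364 ≡ 364 (mod 661)
364 ≡ 364 (mod 661), so the signature is genuine.

genuine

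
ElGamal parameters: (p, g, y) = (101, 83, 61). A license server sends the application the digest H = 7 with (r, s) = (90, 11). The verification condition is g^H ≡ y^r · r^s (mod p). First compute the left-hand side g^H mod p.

83^2 = 6889 ≡ 21
83^4 ≡ 21^2 = 441 ≡ 37
7 = 4 + 2 + 1, so 83^7 ≡ 37·21·83 ≡ 53 (mod 101)

53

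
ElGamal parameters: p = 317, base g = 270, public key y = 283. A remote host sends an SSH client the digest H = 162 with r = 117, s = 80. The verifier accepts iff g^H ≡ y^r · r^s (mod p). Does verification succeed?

Left side g^H mod p:
270^2 = 72900 ≡ 307
270^4 ≡ 307^2 = 94249 ≡ 100
270^8 ≡ 100^2 = 10000 ≡ 173
270^16 ≡ 173^2 = 29929 ≡ 131
270^32 ≡ 131^2 = 17161 ≡ 43
270^64 ≡ 43^2 = 1849 ≡ 264
270^128 ≡ 264^2 = 69696 ≡ 273
162 = 128 + 32 + 2, so 270^162 ≡ 273·43·307 ≡ 217 (mod 317)
Right side y^r · r^s mod p:
283^2 = 80089 ≡ 205
283^4 ≡ 205^2 = 42025 ≡ 181
283^8 ≡ 181^2 = 32761 ≡ 110
283^16 ≡ 110^2 = 12100 ≡ 54
283^32 ≡ 54^2 = 2916 ≡ 63
283^64 ≡ 63^2 = 3969 ≡ 165
117 = 64 + 32 + 16 + 4 + 1, so 283^117 ≡ 165·63·54·181·283 ≡ 260 (mod 317)
117^2 = 13689 ≡ 58
117^4 ≡ 58^2 = 3364 ≡ 194
117^8 ≡ 194^2 = 37636 ≡ 230
117^16 ≡ 230^2 = 52900 ≡ 278
117^32 ≡ 278^2 = 77284 ≡ 253
117^64 ≡ 253^2 = 64009 ≡ 292
80 = 64 + 16, so 117^80 ≡ 292·278 ≡ 24 (mod 317)
260·24 = 6240 ≡ 217 (mod 317)
217 ≡ 217 (mod 317), so the signature is genuine.

passes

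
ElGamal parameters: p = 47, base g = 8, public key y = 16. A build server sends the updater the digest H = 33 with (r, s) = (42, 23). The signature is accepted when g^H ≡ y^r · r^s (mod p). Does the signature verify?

Left side g^H mod p:
Squares mod 47: 8^1≡8, 8^2≡17, 8^4≡7, 8^8≡2, 8^16≡4, 8^32≡16
33 = 32 + 1, so 8^33 ≡ 16·8 ≡ 34 (mod 47)
Right side y^r · r^s mod p:
Squares mod 47: 16^1≡16, 16^2≡21, 16^4≡18, 16^8≡42, 16^16≡25, 16^32≡14
42 = 32 + 8 + 2, so 16^42 ≡ 14·42·21 ≡ 34 (mod 47)
Squares mod 47: 42^1≡42, 42^2≡25, 42^4≡14, 42^8≡8, 42^16≡17
23 = 16 + 4 + 2 + 1, so 42^23 ≡ 17·14·25·42 ≡ 1 (mod 47)
34·1 = 34 ≡ 34 (mod 47)
34 ≡ 34 (mod 47), so the signature is genuine.

verifies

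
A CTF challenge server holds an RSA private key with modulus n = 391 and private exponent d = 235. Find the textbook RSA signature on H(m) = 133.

27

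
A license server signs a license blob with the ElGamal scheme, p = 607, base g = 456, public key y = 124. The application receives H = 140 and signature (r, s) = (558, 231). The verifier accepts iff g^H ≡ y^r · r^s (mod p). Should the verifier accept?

Left side g^H mod p:
Squares mod 607: 456^1≡456, 456^2≡342, 456^4≡420, 456^8≡370, 456^16≡325, 456^32≡7, 456^64≡49, 456^128≡580
140 = 128 + 8 + 4, so 456^140 ≡ 580·370·420 ≡ 391 (mod 607)
Right side y^r · r^s mod p:
Squares mod 607: 124^1≡124, 124^2≡201, 124^4≡339, 124^8≡198, 124^16≡356, 124^32≡480, 124^64≡347, 124^128≡223, 124^256≡562, 124^512≡204
558 = 512 + 32 + 8 + 4 + 2, so 124^558 ≡ 204·480·198·339·201 ≡ 64 (mod 607)
Squares mod 607: 558^1≡558, 558^2≡580, 558^4≡122, 558^8≡316, 558^16≡308, 558^32≡172, 558^64≡448, 558^128≡394
231 = 128 + 64 + 32 + 4 + 2 + 1, so 558^231 ≡ 394·448·172·122·580·558 ≡ 319 (mod 607)
64·319 = 20416 ≡ 385 (mod 607)
391 ≠ 385, so verification fails.

reject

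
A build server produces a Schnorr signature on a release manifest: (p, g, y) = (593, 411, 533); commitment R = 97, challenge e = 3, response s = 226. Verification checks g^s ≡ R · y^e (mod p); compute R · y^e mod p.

469

533^2 = 284089 ≡ 42
3 = 2 + 1, so 533^3 ≡ 42·533 ≡ 445 (mod 593)
R · y^e ≡ 97·445 = 43165 ≡ 469 (mod 593)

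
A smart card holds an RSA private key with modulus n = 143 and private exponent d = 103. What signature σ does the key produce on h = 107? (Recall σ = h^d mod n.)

94

Squares mod 143: h^1≡107, h^2≡9, h^4≡81, h^8≡126, h^16≡3, h^32≡9, h^64≡81
103 = 64 + 32 + 4 + 2 + 1, so h^103 ≡ 81·9·81·9·107 ≡ 94 (mod 143)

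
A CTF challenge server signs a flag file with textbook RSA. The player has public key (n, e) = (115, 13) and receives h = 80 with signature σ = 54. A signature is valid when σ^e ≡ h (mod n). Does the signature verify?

σ^2 ≡ 54^2 = 2916 ≡ 41
σ^4 ≡ 41^2 = 1681 ≡ 71
σ^8 ≡ 71^2 = 5041 ≡ 96
13 = 8 + 4 + 1, so σ^13 ≡ 96·71·54 ≡ 64 (mod 115)
64 ≠ 80, so verification fails.

does not verify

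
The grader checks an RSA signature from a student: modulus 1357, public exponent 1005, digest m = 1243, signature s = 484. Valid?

yes

s^2 ≡ 484^2 = 234256 ≡ 852
s^4 ≡ 852^2 = 725904 ≡ 1266
s^8 ≡ 1266^2 = 1602756 ≡ 139
s^16 ≡ 139^2 = 19321 ≡ 323
s^32 ≡ 323^2 = 104329 ≡ 1197
s^64 ≡ 1197^2 = 1432809 ≡ 1174
s^128 ≡ 1174^2 = 1378276 ≡ 921
s^256 ≡ 921^2 = 848241 ≡ 116
s^512 ≡ 116^2 = 13456 ≡ 1243
1005 = 512 + 256 + 128 + 64 + 32 + 8 + 4 + 1, so s^1005 ≡ 1243·116·921·1174·1197·139·1266·484 ≡ 1243 (mod 1357)
s^1005 mod 1357 = 1243 matches m.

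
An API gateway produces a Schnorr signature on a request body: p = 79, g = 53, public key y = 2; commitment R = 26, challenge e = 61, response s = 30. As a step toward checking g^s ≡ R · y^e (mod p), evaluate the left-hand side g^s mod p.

67

53^30 mod 79 = 67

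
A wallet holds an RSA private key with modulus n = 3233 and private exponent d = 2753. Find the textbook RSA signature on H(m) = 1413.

1457

Squares mod 3233: (H(m))^1≡1413, (H(m))^2≡1808, (H(m))^4≡301, (H(m))^8≡77, (H(m))^16≡2696, (H(m))^32≡632, (H(m))^64≡1765, (H(m))^128≡1846, (H(m))^256≡134, (H(m))^512≡1791, (H(m))^1024≡545, (H(m))^2048≡2822
2753 = 2048 + 512 + 128 + 64 + 1, so (H(m))^2753 ≡ 2822·1791·1846·1765·1413 ≡ 1457 (mod 3233)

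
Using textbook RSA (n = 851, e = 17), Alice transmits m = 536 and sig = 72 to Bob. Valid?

sig^2 ≡ 72^2 = 5184 ≡ 78
sig^4 ≡ 78^2 = 6084 ≡ 127
sig^8 ≡ 127^2 = 16129 ≡ 811
sig^16 ≡ 811^2 = 657721 ≡ 749
17 = 16 + 1, so sig^17 ≡ 749·72 ≡ 315 (mod 851)
sig^17 mod 851 = 315, but m = 536.

no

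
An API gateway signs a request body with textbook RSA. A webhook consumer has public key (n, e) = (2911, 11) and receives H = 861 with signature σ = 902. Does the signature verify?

verifies

σ^2 ≡ 902^2 = 813604 ≡ 1435
σ^4 ≡ 1435^2 = 2059225 ≡ 1148
σ^8 ≡ 1148^2 = 1317904 ≡ 2132
11 = 8 + 2 + 1, so σ^11 ≡ 2132·1435·902 ≡ 861 (mod 2911)
861 = H, so the signature checks out.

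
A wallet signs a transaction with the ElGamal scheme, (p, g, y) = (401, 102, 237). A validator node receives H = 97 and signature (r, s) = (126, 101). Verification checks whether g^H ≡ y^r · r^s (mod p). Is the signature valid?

valid

Left side g^H mod p:
102^2 = 10404 ≡ 379
102^4 ≡ 379^2 = 143641 ≡ 83
102^8 ≡ 83^2 = 6889 ≡ 72
102^16 ≡ 72^2 = 5184 ≡ 372
102^32 ≡ 372^2 = 138384 ≡ 39
102^64 ≡ 39^2 = 1521 ≡ 318
97 = 64 + 32 + 1, so 102^97 ≡ 318·39·102 ≡ 250 (mod 401)
Right side y^r · r^s mod p:
237^2 = 56169 ≡ 29
237^4 ≡ 29^2 = 841 ≡ 39
237^8 ≡ 39^2 = 1521 ≡ 318
237^16 ≡ 318^2 = 101124 ≡ 72
237^32 ≡ 72^2 = 5184 ≡ 372
237^64 ≡ 372^2 = 138384 ≡ 39
126 = 64 + 32 + 16 + 8 + 4 + 2, so 237^126 ≡ 39·372·72·318·39·29 ≡ 329 (mod 401)
126^2 = 15876 ≡ 237
126^4 ≡ 237^2 = 56169 ≡ 29
126^8 ≡ 29^2 = 841 ≡ 39
126^16 ≡ 39^2 = 1521 ≡ 318
126^32 ≡ 318^2 = 101124 ≡ 72
126^64 ≡ 72^2 = 5184 ≡ 372
101 = 64 + 32 + 4 + 1, so 126^101 ≡ 372·72·29·126 ≡ 275 (mod 401)
329·275 = 90475 ≡ 250 (mod 401)
250 ≡ 250 (mod 401), so the signature is genuine.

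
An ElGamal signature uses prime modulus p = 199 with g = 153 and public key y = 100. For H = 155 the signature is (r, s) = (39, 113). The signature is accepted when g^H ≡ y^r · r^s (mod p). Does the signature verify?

Left side g^H mod p:
Squares mod 199: 153^1≡153, 153^2≡126, 153^4≡155, 153^8≡145, 153^16≡130, 153^32≡184, 153^64≡26, 153^128≡79
155 = 128 + 16 + 8 + 2 + 1, so 153^155 ≡ 79·130·145·126·153 ≡ 170 (mod 199)
Right side y^r · r^s mod p:
Squares mod 199: 100^1≡100, 100^2≡50, 100^4≡112, 100^8≡7, 100^16≡49, 100^32≡13
39 = 32 + 4 + 2 + 1, so 100^39 ≡ 13·112·50·100 ≡ 182 (mod 199)
Squares mod 199: 39^1≡39, 39^2≡128, 39^4≡66, 39^8≡177, 39^16≡86, 39^32≡33, 39^64≡94
113 = 64 + 32 + 16 + 1, so 39^113 ≡ 94·33·86·39 ≡ 189 (mod 199)
182·189 = 34398 ≡ 170 (mod 199)
170 ≡ 170 (mod 199), so the signature is genuine.

verifies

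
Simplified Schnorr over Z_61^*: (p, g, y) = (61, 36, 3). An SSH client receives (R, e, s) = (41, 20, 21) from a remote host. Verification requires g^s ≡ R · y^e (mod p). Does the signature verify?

g^s mod p:
Squares mod 61: 36^1≡36, 36^2≡15, 36^4≡42, 36^8≡56, 36^16≡25
21 = 16 + 4 + 1, so 36^21 ≡ 25·42·36 ≡ 41 (mod 61)
R · y^e mod p:
Squares mod 61: 3^1≡3, 3^2≡9, 3^4≡20, 3^8≡34, 3^16≡58
20 = 16 + 4, so 3^20 ≡ 58·20 ≡ 1 (mod 61)
41·1 = 41 ≡ 41 (mod 61)
41 ≡ 41 (mod 61); signature holds.

verifies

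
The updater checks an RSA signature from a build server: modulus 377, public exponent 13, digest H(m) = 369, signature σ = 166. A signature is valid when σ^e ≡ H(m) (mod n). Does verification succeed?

fails

σ^2 ≡ 166^2 = 27556 ≡ 35
σ^4 ≡ 35^2 = 1225 ≡ 94
σ^8 ≡ 94^2 = 8836 ≡ 165
13 = 8 + 4 + 1, so σ^13 ≡ 165·94·166 ≡ 127 (mod 377)
The recovered value 127 does not match the digest 369.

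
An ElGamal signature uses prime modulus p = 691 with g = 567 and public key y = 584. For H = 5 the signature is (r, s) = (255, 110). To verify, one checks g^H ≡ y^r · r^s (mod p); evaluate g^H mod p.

670

Squares mod 691: 567^1≡567, 567^2≡174, 567^4≡563
5 = 4 + 1, so 567^5 ≡ 563·567 ≡ 670 (mod 691)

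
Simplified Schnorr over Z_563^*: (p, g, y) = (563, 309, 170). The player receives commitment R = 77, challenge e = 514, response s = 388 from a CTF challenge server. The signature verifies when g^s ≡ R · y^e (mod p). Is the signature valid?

invalid

g^s mod p:
Squares mod 563: 309^1≡309, 309^2≡334, 309^4≡82, 309^8≡531, 309^16≡461, 309^32≡270, 309^64≡273, 309^128≡213, 309^256≡329
388 = 256 + 128 + 4, so 309^388 ≡ 329·213·82 ≡ 336 (mod 563)
R · y^e mod p:
Squares mod 563: 170^1≡170, 170^2≡187, 170^4≡63, 170^8≡28, 170^16≡221, 170^32≡423, 170^64≡458, 170^128≡328, 170^256≡51, 170^512≡349
514 = 512 + 2, so 170^514 ≡ 349·187 ≡ 518 (mod 563)
77·518 = 39886 ≡ 476 (mod 563)
336 ≠ 476; the check fails.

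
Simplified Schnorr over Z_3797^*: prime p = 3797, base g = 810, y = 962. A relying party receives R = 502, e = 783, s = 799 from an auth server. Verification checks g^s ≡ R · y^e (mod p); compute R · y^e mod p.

202

962^2 = 925444 ≡ 2773
962^4 ≡ 2773^2 = 7689529 ≡ 604
962^8 ≡ 604^2 = 364816 ≡ 304
962^16 ≡ 304^2 = 92416 ≡ 1288
962^32 ≡ 1288^2 = 1658944 ≡ 3452
962^64 ≡ 3452^2 = 11916304 ≡ 1318
962^128 ≡ 1318^2 = 1737124 ≡ 1895
962^256 ≡ 1895^2 = 3591025 ≡ 2860
962^512 ≡ 2860^2 = 8179600 ≡ 862
783 = 512 + 256 + 8 + 4 + 2 + 1, so 962^783 ≡ 862·2860·304·604·2773·962 ≡ 3631 (mod 3797)
R · y^e ≡ 502·3631 = 1822762 ≡ 202 (mod 3797)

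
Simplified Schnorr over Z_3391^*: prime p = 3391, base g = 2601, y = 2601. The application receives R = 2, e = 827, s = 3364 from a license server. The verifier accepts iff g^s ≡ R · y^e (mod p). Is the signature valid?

invalid

g^s mod p:
Squares mod 3391: 2601^1≡2601, 2601^2≡156, 2601^4≡599, 2601^8≡2746, 2601^16≡2323, 2601^32≡1248, 2601^64≡1035, 2601^128≡3060, 2601^256≡1049, 2601^512≡1717, 2601^1024≡1310, 2601^2048≡254
3364 = 2048 + 1024 + 256 + 32 + 4, so 2601^3364 ≡ 254·1310·1049·1248·599 ≡ 3042 (mod 3391)
R · y^e mod p:
Squares mod 3391: 2601^1≡2601, 2601^2≡156, 2601^4≡599, 2601^8≡2746, 2601^16≡2323, 2601^32≡1248, 2601^64≡1035, 2601^128≡3060, 2601^256≡1049, 2601^512≡1717
827 = 512 + 256 + 32 + 16 + 8 + 2 + 1, so 2601^827 ≡ 1717·1049·1248·2323·2746·156·2601 ≡ 2740 (mod 3391)
2·2740 = 5480 ≡ 2089 (mod 3391)
3042 ≠ 2089; the check fails.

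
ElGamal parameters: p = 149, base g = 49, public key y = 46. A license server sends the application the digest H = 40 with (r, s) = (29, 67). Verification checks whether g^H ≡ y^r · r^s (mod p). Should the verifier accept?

reject

Left side g^H mod p:
Squares mod 149: 49^1≡49, 49^2≡17, 49^4≡140, 49^8≡81, 49^16≡5, 49^32≡25
40 = 32 + 8, so 49^40 ≡ 25·81 ≡ 88 (mod 149)
Right side y^r · r^s mod p:
Squares mod 149: 46^1≡46, 46^2≡30, 46^4≡6, 46^8≡36, 46^16≡104
29 = 16 + 8 + 4 + 1, so 46^29 ≡ 104·36·6·46 ≡ 29 (mod 149)
Squares mod 149: 29^1≡29, 29^2≡96, 29^4≡127, 29^8≡37, 29^16≡28, 29^32≡39, 29^64≡31
67 = 64 + 2 + 1, so 29^67 ≡ 31·96·29 ≡ 33 (mod 149)
29·33 = 957 ≡ 63 (mod 149)
88 ≠ 63, so verification fails.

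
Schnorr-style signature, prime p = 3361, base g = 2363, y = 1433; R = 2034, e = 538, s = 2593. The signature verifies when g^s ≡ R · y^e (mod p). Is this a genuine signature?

forged

g^s mod p:
Squares mod 3361: 2363^1≡2363, 2363^2≡1148, 2363^4≡392, 2363^8≡2419, 2363^16≡60, 2363^32≡239, 2363^64≡3345, 2363^128≡256, 2363^256≡1677, 2363^512≡2533, 2363^1024≡3301, 2363^2048≡239
2593 = 2048 + 512 + 32 + 1, so 2363^2593 ≡ 239·2533·239·2363 ≡ 670 (mod 3361)
R · y^e mod p:
Squares mod 3361: 1433^1≡1433, 1433^2≡3279, 1433^4≡2, 1433^8≡4, 1433^16≡16, 1433^32≡256, 1433^64≡1677, 1433^128≡2533, 1433^256≡3301, 1433^512≡239
538 = 512 + 16 + 8 + 2, so 1433^538 ≡ 239·16·4·3279 ≡ 2742 (mod 3361)
2034·2742 = 5577228 ≡ 1329 (mod 3361)
670 ≠ 1329; the check fails.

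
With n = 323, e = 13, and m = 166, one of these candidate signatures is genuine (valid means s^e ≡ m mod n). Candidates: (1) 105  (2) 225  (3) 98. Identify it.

Candidate 1: Squares mod 323: 105^1≡105, 105^2≡43, 105^4≡234, 105^8≡169; 13 = 8 + 4 + 1, so 105^13 ≡ 169·234·105 ≡ 165 (mod 323)
Candidate 2: Squares mod 323: 225^1≡225, 225^2≡237, 225^4≡290, 225^8≡120; 13 = 8 + 4 + 1, so 225^13 ≡ 120·290·225 ≡ 157 (mod 323)
Candidate 3: Squares mod 323: 98^1≡98, 98^2≡237, 98^4≡290, 98^8≡120; 13 = 8 + 4 + 1, so 98^13 ≡ 120·290·98 ≡ 166 (mod 323)
  → matches m = 166

3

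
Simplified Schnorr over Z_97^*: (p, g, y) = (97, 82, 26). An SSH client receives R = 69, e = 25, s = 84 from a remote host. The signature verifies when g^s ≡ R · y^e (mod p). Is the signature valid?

g^s mod p:
82^2 = 6724 ≡ 31
82^4 ≡ 31^2 = 961 ≡ 88
82^8 ≡ 88^2 = 7744 ≡ 81
82^16 ≡ 81^2 = 6561 ≡ 62
82^32 ≡ 62^2 = 3844 ≡ 61
82^64 ≡ 61^2 = 3721 ≡ 35
84 = 64 + 16 + 4, so 82^84 ≡ 35·62·88 ≡ 64 (mod 97)
R · y^e mod p:
26^2 = 676 ≡ 94
26^4 ≡ 94^2 = 8836 ≡ 9
26^8 ≡ 9^2 = 81
26^16 ≡ 81^2 = 6561 ≡ 62
25 = 16 + 8 + 1, so 26^25 ≡ 62·81·26 ≡ 10 (mod 97)
69·10 = 690 ≡ 11 (mod 97)
64 ≠ 11; the check fails.

invalid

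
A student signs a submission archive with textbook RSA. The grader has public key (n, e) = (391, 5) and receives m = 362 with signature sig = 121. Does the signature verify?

sig^5 mod 391 = 117
117 ≠ 362, so verification fails.

does not verify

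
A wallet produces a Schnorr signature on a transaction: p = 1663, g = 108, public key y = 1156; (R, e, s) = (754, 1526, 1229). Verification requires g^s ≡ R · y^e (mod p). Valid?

g^s mod p:
Squares mod 1663: 108^1≡108, 108^2≡23, 108^4≡529, 108^8≡457, 108^16≡974, 108^32≡766, 108^64≡1380, 108^128≡265, 108^256≡379, 108^512≡623, 108^1024≡650
1229 = 1024 + 128 + 64 + 8 + 4 + 1, so 108^1229 ≡ 650·265·1380·457·529·108 ≡ 967 (mod 1663)
R · y^e mod p:
Squares mod 1663: 1156^1≡1156, 1156^2≡947, 1156^4≡452, 1156^8≡1418, 1156^16≡157, 1156^32≡1367, 1156^64≡1140, 1156^128≡797, 1156^256≡1606, 1156^512≡1586, 1156^1024≡940
1526 = 1024 + 256 + 128 + 64 + 32 + 16 + 4 + 2, so 1156^1526 ≡ 940·1606·797·1140·1367·157·452·947 ≡ 127 (mod 1663)
754·127 = 95758 ≡ 967 (mod 1663)
967 ≡ 967 (mod 1663); signature holds.

yes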